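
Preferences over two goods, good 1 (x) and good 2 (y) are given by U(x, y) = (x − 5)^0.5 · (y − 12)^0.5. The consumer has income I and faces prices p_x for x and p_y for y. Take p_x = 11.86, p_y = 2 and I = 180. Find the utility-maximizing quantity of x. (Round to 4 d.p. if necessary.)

x* = 9.0767

This is Cobb-Douglas in (x−5, y−12): tangency gives 0.5·p_y·(y−12) = 0.5·p_x·(x−5).
Substituting into the budget: x* = 5 + 0.5·(I − 5·p_x − 12·p_y)/p_x, and y* = 12 + 0.5·(…)/p_y.
Discretionary income = 180 − 5·11.86 − 12·2 = 96.7; x* = 5 + 0.5·96.7/11.86 = 9.0767.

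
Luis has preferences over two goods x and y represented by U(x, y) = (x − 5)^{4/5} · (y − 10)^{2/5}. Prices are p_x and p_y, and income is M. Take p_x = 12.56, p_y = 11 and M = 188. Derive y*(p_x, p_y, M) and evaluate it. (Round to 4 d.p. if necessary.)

y* = 10.4606

MRS = 2·(y−10)/(x−5). Tangency with p_x/p_y gives y−10 = (1/2)·(p_x/p_y)·(x−5).
Substituting into the budget: x* = 5 + 2/3·(M − 5·p_x − 10·p_y)/p_x, and y* = 10 + 1/3·(…)/p_y.
Discretionary income = 188 − 5·12.56 − 10·11 = 15.2; y* = 10 + 1/3·15.2/11 = 10.4606.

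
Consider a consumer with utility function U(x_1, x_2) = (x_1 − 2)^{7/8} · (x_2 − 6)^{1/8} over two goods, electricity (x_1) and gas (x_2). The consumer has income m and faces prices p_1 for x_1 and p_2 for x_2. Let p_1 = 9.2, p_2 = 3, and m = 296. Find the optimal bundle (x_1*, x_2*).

x_1* = 26.6902, x_2* = 16.8167

This is Cobb-Douglas in (x_1−2, x_2−6): tangency gives 0.875·p_2·(x_2−6) = 0.125·p_1·(x_1−2).
Substituting into the budget: x_1* = 2 + 0.875·(m − 2·p_1 − 6·p_2)/p_1, and x_2* = 6 + 0.125·(…)/p_2.
Discretionary income = 296 − 2·9.2 − 6·3 = 259.6; x_1* = 2 + 0.875·259.6/9.2 = 26.6902; x_2* = 6 + 0.125·259.6/3 = 16.8167.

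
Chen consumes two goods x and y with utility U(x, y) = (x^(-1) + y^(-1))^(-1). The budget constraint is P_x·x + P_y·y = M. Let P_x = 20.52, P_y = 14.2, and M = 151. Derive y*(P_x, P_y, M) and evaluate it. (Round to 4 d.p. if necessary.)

y* = 4.8289

Substitute y = (y/x)·x into the budget: x* = M/(P_x + P_y·(y/x)).
Numerically y/x = 1.202111, so x* = 151/(20.52 + 14.2·1.202111) = 4.017 and y* = 1.202111·4.017 = 4.8289.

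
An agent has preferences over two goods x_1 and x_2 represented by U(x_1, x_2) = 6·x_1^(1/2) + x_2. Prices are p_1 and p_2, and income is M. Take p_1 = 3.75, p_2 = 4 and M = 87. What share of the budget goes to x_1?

Solve: √x_1 = 3·p_2/p_1, so x_1*(p_1,p_2) = (3·p_2/p_1)², and x_2* = (M − p_1·x_1*)/p_2.
Plugging in: x_1* = (3·4/3.75)² = 10.24, x_2* = 12.15.
Expenditure on x_1: 3.75·10.24 = 38.4; share = 0.4414.

share on x_1 = 0.4414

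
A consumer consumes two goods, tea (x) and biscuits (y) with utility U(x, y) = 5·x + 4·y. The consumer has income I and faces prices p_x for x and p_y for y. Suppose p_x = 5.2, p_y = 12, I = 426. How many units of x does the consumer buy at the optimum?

x* = 81.9231

Linear utility — the consumer picks whichever good has higher MU/price: 5/5.2 = 0.9615 vs 4/12 = 0.3333.
x gives more utility per dollar, so spend all income on x: x* = I/p_x, y* = 0.
Numerically: x* = 81.9231, y* = 0.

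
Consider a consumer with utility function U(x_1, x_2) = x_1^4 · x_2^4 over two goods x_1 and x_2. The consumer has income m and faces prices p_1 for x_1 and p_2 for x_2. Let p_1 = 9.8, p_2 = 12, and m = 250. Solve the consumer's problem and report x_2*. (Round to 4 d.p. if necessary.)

At p_1=9.8, p_2=12, m=250: x_2* = 0.5·250/12 = 10.4167.

x_2* = 10.4167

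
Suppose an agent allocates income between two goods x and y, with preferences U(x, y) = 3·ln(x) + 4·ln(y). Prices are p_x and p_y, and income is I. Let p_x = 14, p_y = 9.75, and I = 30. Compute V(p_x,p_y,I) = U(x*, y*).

Demand: x*(p_x,p_y,I) = 3/7·I/p_x and y* = 4/7·I/p_y.
At p_x=14, p_y=9.75, I=30: x* = 3/7·30/14 = 0.9184, y* = 1.7582.
Utility at the optimum: U(0.9184, 1.7582) = 2.0018.

V = 2.0018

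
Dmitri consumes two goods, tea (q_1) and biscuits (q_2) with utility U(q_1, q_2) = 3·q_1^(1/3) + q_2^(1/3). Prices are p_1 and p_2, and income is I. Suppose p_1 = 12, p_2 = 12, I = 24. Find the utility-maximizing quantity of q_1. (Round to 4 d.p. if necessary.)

From the CES first-order condition, 3·(q_2/q_1)^(2/3) = p_1/p_2.
Hence q_2/q_1 = ((1/3)·p_1/p_2)^(1/(2/3)), i.e. raised to the 1.5 power.
Substitute q_2 = (q_2/q_1)·q_1 into the budget: q_1* = I/(p_1 + p_2·(q_2/q_1)).
Numerically q_2/q_1 = 0.19245, so q_1* = 24/(12 + 12·0.19245) = 1.6772.

q_1* = 1.6772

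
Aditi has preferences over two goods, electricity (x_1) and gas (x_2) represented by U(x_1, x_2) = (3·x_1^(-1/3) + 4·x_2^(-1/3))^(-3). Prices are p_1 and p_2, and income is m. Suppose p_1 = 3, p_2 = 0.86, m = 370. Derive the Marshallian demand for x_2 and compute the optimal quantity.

x_2* = 204.7345

Numerically x_2/x_1 = 3.167168, so x_1* = 370/(3 + 0.86·3.167168) = 64.6428 and x_2* = 3.167168·64.6428 = 204.7345.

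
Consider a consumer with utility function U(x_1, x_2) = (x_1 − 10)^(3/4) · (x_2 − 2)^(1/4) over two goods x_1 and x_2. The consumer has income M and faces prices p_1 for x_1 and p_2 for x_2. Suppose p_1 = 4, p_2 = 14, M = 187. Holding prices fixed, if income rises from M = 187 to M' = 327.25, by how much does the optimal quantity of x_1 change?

Δx_1* = 26.2969

This is Cobb-Douglas in (x_1−10, x_2−2): tangency gives 0.75·p_2·(x_2−2) = 0.25·p_1·(x_1−10).
Substituting into the budget: x_1* = 10 + 0.75·(M − 10·p_1 − 2·p_2)/p_1, and x_2* = 2 + 0.25·(…)/p_2.
Discretionary income = 187 − 10·4 − 2·14 = 119; x_1* = 10 + 0.75·119/4 = 32.3125.
At M' = 327.25: x_1* = 58.6094. Change: 58.6094 − 32.3125 = 26.2969.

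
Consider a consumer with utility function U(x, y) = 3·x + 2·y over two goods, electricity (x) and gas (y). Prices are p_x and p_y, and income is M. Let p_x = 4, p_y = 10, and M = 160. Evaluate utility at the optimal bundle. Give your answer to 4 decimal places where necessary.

V = 120

Linear utility — the consumer picks whichever good has higher MU/price: 3/4 = 0.75 vs 2/10 = 0.2.
x gives more utility per dollar, so spend all income on x: x* = M/p_x, y* = 0.
Numerically: x* = 40, y* = 0.
Utility at the optimum: U(40, 0) = 120.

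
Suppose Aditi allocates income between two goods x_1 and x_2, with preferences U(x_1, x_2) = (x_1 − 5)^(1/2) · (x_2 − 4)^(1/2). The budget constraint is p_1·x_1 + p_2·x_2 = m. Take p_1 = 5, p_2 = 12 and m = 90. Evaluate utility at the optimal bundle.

Let x_1' = x_1−5, x_2' = x_2−4. MRS = x_2'/x_1' = p_1/p_2.
After buying the subsistence bundle (5, 4), a share 0.5 of the remaining income goes to x_1: x_1* = 5 + 0.5·(m − 5p_1 − 4p_2)/p_1.
Discretionary income = 90 − 5·5 − 4·12 = 17; x_1* = 5 + 0.5·17/5 = 6.7; x_2* = 4 + 0.5·17/12 = 4.7083.
Utility at the optimum: U(6.7, 4.7083) = 1.0973.

V = 1.0973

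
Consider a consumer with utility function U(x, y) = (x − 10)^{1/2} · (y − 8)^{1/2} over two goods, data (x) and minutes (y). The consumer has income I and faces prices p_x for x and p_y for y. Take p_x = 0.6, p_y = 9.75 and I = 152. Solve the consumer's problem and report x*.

Substituting into the budget: x* = 10 + 0.5·(I − 10·p_x − 8·p_y)/p_x, and y* = 8 + 0.5·(…)/p_y.
Discretionary income = 152 − 10·0.6 − 8·9.75 = 68; x* = 10 + 0.5·68/0.6 = 66.6667.

x* = 66.6667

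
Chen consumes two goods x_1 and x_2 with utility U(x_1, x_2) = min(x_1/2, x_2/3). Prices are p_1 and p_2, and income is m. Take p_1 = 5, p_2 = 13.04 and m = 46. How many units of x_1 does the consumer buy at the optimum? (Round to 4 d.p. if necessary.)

Leontief preferences: the optimum is at the kink where x_1/2 = x_2/3, i.e. x_2 = (3/2)·x_1.
Budget: p_1·x_1 + p_2·(3/2)·x_1 = m, so (2·p_1 + 3·p_2)·x_1 = 2·m.
Demand: x_1*(p_1,p_2,m) = 2·m/(2·p_1 + 3·p_2), x_2* = 3·m/(2·p_1 + 3·p_2).
Here 2·5 + 3·13.04 = 49.12, giving x_1* = 1.873.

x_1* = 1.873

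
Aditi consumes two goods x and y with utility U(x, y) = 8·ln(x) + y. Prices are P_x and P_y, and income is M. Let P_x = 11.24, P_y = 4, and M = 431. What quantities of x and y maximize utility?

x* = 2.847, y* = 99.75

At the given prices: x* = 8·4/11.24 = 2.847, and y* = 99.75.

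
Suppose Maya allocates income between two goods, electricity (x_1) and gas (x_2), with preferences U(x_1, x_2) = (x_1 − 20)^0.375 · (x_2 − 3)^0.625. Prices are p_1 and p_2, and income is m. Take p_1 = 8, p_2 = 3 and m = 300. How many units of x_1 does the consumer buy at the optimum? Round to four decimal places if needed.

MRS = (3/5)·(x_2−3)/(x_1−20). Tangency with p_1/p_2 gives x_2−3 = (5/3)·(p_1/p_2)·(x_1−20).
Substituting into the budget: x_1* = 20 + 0.375·(m − 20·p_1 − 3·p_2)/p_1, and x_2* = 3 + 0.625·(…)/p_2.
Discretionary income = 300 − 20·8 − 3·3 = 131; x_1* = 20 + 0.375·131/8 = 26.1406.

x_1* = 26.1406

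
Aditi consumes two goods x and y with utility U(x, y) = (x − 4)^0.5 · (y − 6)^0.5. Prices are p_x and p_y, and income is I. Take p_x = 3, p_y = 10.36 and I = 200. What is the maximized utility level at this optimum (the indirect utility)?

Let x' = x−4, y' = y−6. MRS = y'/x' = p_x/p_y.
After buying the subsistence bundle (4, 6), a share 0.5 of the remaining income goes to x: x* = 4 + 0.5·(I − 4p_x − 6p_y)/p_x.
Discretionary income = 200 − 4·3 − 6·10.36 = 125.84; x* = 4 + 0.5·125.84/3 = 24.9733; y* = 6 + 0.5·125.84/10.36 = 12.0734.
Utility at the optimum: U(24.9733, 12.0734) = 11.2862.

V = 11.2862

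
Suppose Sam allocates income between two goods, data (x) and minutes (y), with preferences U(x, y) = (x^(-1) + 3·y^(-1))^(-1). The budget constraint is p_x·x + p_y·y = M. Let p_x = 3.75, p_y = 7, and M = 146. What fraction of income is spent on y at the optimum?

MRS = MU_x/MU_y = (1/3)·(y/x)^(2). Set equal to p_x/p_y.
Hence y/x = (3·p_x/p_y)^(1/(2)), i.e. raised to the 0.5 power.
With the ratio pinned down, the budget gives x* = M/(p_x + p_y·(y/x)) and y* = (y/x)·x*.
Numerically y/x = 1.267731, so x* = 146/(3.75 + 7·1.267731) = 11.5652 and y* = 1.267731·11.5652 = 14.6615.
Expenditure on y: 7·14.6615 = 102.6306; share = 0.7029.

share on y = 0.7029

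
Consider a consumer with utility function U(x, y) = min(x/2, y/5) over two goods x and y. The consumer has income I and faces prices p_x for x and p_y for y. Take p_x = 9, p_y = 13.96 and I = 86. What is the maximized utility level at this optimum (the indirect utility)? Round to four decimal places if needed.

V = 0.9795

With perfect complements, no substitution: consume in ratio x:y = 2:5.
Budget: p_x·x + p_y·(5/2)·x = I, so (2·p_x + 5·p_y)·x = 2·I.
Demand: x*(p_x,p_y,I) = 2·I/(2·p_x + 5·p_y), y* = 5·I/(2·p_x + 5·p_y).
Here 2·9 + 5·13.96 = 87.8, giving x* = 1.959 and y* = 4.8975.
Utility at the optimum: U(1.959, 4.8975) = 0.9795.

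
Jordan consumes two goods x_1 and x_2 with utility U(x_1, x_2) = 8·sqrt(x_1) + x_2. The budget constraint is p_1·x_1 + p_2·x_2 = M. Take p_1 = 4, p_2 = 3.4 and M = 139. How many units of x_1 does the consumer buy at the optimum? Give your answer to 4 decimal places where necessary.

x_1* = 11.56

Utility is quasi-linear in x_2; the FOC for x_1 is 4/√x_1 = p_1/p_2.
Thus x_1* = (4·p_2/p_1)² — independent of M — with the rest of income spent on x_2.
Plugging in: x_1* = (4·3.4/4)² = 11.56.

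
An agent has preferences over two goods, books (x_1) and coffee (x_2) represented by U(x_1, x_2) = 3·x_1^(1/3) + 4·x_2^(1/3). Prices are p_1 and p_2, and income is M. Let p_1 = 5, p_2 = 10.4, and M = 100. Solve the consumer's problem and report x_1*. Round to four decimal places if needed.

From the CES first-order condition, (3/4)·(x_2/x_1)^(2/3) = p_1/p_2.
Solve for the ratio: x_2/x_1 = [(4/3)·p_1/p_2]^(1.5).
With the ratio pinned down, the budget gives x_1* = M/(p_1 + p_2·(x_2/x_1)) and x_2* = (x_2/x_1)·x_1*.
Numerically x_2/x_1 = 0.513231, so x_1* = 100/(5 + 10.4·0.513231) = 9.6734.

x_1* = 9.6734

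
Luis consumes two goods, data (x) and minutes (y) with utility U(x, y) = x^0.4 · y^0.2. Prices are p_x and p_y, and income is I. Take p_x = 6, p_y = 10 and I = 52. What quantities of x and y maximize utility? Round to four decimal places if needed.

The MRS is 2·y/x. Set MRS = p_x/p_y.
Rearranging, p_y·y = (1/2)·p_x·x. Substituting into the budget gives p_x·x·(1 + (1/2)) = I.
Demand: x*(p_x,p_y,I) = 2/3·I/p_x and y* = 1/3·I/p_y.
At p_x=6, p_y=10, I=52: x* = 2/3·52/6 = 5.7778, y* = 1.7333.

x* = 5.7778, y* = 1.7333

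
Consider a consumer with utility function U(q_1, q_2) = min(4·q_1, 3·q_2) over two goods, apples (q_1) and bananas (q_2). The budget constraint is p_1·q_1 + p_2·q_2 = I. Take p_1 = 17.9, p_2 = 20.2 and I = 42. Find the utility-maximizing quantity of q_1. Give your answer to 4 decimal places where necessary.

With perfect complements, no substitution: consume in ratio q_1:q_2 = 3:4.
Budget: p_1·q_1 + p_2·(4/3)·q_1 = I, so (3·p_1 + 4·p_2)·q_1 = 3·I.
Demand: q_1*(p_1,p_2,I) = 3·I/(3·p_1 + 4·p_2), q_2* = 4·I/(3·p_1 + 4·p_2).
Here 3·17.9 + 4·20.2 = 134.5, giving q_1* = 0.9368.

q_1* = 0.9368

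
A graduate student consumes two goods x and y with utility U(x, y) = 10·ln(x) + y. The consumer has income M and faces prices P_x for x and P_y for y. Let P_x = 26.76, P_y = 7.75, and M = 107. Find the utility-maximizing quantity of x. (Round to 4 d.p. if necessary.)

Set MRS = P_x/P_y: (10/x)/1 = P_x/P_y.
So x*(P_x,P_y) = 10·P_y/P_x, independent of income; and y* = (M − 10·P_y)/P_y.
At the given prices: x* = 10·7.75/26.76 = 2.8961.

x* = 2.8961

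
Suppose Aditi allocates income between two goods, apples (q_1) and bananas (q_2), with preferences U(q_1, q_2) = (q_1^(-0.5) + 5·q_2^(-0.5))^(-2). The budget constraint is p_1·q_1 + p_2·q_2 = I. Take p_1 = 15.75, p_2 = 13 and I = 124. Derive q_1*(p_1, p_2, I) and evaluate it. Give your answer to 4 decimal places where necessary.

MRS = MU_q_1/MU_q_2 = (1/5)·(q_2/q_1)^(1.5). Set equal to p_1/p_2.
Hence q_2/q_1 = (5·p_1/p_2)^(1/(1.5)), i.e. raised to the 2/3 power.
Substitute q_2 = (q_2/q_1)·q_1 into the budget: q_1* = I/(p_1 + p_2·(q_2/q_1)).
Numerically q_2/q_1 = 3.32306, so q_1* = 124/(15.75 + 13·3.32306) = 2.1035.

q_1* = 2.1035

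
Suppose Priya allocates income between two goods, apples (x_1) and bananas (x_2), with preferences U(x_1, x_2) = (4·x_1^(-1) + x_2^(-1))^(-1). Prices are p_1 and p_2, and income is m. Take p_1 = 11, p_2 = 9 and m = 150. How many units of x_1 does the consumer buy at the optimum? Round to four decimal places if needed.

MU_x_1 ∝ 4·x_1^(-2), MU_x_2 ∝ x_2^(-2), so MRS = 4·(x_2/x_1)^(2) = p_1/p_2.
Solve for the ratio: x_2/x_1 = [(1/4)·p_1/p_2]^(0.5).
With the ratio pinned down, the budget gives x_1* = m/(p_1 + p_2·(x_2/x_1)) and x_2* = (x_2/x_1)·x_1*.
Numerically x_2/x_1 = 0.552771, so x_1* = 150/(11 + 9·0.552771) = 9.3897.

x_1* = 9.3897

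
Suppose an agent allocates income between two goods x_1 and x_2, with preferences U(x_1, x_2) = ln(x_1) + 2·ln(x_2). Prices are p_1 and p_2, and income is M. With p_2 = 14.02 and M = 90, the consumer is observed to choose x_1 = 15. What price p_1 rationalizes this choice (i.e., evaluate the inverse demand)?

Tangency: MRS = (1/2)·x_2/x_1 = p_1/p_2.
Rearranging, p_2·x_2 = 2·p_1·x_1. Substituting into the budget gives p_1·x_1·(1 + 2) = M.
Demand: x_1*(p_1,p_2,M) = 1/3·M/p_1 and x_2* = 2/3·M/p_2.
Set x_1* = 15 in the demand function and solve for p_1: p_1 = 2.

p_1 = 2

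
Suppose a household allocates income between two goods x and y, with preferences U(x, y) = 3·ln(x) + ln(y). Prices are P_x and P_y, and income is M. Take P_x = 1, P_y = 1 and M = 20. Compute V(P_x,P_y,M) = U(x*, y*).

The MRS is 3·y/x. Set MRS = P_x/P_y.
So 3·P_y·y = P_x·x; combined with the budget, a share 0.75 of income goes to x.
Demand: x*(P_x,P_y,M) = 0.75·M/P_x and y* = 0.25·M/P_y.
At P_x=1, P_y=1, M=20: x* = 0.75·20/1 = 15, y* = 5.
Utility at the optimum: U(15, 5) = 9.7336.

V = 9.7336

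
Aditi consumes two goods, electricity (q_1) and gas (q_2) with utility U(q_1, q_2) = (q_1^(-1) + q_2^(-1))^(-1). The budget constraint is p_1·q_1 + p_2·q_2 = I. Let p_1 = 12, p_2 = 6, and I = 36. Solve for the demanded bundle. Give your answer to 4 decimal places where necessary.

From the CES first-order condition, (q_2/q_1)^(2) = p_1/p_2.
Hence q_2/q_1 = (p_1/p_2)^(1/(2)), i.e. raised to the 0.5 power.
With the ratio pinned down, the budget gives q_1* = I/(p_1 + p_2·(q_2/q_1)) and q_2* = (q_2/q_1)·q_1*.
Numerically q_2/q_1 = 1.414214, so q_1* = 36/(12 + 6·1.414214) = 1.7574 and q_2* = 1.414214·1.7574 = 2.4853.

q_1* = 1.7574, q_2* = 2.4853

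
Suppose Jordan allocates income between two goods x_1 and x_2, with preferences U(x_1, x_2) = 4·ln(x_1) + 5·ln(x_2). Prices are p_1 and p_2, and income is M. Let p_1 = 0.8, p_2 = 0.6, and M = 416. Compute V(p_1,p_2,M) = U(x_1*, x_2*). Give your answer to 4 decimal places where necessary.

Demand: x_1*(p_1,p_2,M) = 4/9·M/p_1 and x_2* = 5/9·M/p_2.
At p_1=0.8, p_2=0.6, M=416: x_1* = 4/9·416/0.8 = 231.1111, x_2* = 385.1852.
Utility at the optimum: U(231.1111, 385.1852) = 51.5402.

V = 51.5402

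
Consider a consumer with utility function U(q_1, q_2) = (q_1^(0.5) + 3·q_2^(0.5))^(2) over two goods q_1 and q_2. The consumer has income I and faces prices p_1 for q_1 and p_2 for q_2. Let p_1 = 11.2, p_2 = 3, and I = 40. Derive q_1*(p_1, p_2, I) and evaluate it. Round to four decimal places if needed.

MRS = MU_q_1/MU_q_2 = (1/3)·(q_2/q_1)^(0.5). Set equal to p_1/p_2.
Hence q_2/q_1 = (3·p_1/p_2)^(1/(0.5)), i.e. raised to the 2 power.
With the ratio pinned down, the budget gives q_1* = I/(p_1 + p_2·(q_2/q_1)) and q_2* = (q_2/q_1)·q_1*.
Numerically q_2/q_1 = 125.44, so q_1* = 40/(11.2 + 3·125.44) = 0.1032.

q_1* = 0.1032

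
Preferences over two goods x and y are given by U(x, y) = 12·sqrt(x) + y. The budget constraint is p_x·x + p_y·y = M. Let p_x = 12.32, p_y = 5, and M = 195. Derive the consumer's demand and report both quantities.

Set MRS = p_x/p_y: 6·x^(−1/2) = p_x/p_y.
Solve: √x = 6·p_y/p_x, so x*(p_x,p_y) = (6·p_y/p_x)², and y* = (M − p_x·x*)/p_y.
Plugging in: x* = (6·5/12.32)² = 5.9295, y* = 24.3896.

x* = 5.9295, y* = 24.3896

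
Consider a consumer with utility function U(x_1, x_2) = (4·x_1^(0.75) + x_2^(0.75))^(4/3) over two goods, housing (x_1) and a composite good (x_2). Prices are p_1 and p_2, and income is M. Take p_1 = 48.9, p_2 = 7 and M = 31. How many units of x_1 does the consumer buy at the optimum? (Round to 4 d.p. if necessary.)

x_1* = 0.2719

MRS = MU_x_1/MU_x_2 = 4·(x_2/x_1)^(0.25). Set equal to p_1/p_2.
Hence x_2/x_1 = ((1/4)·p_1/p_2)^(1/(0.25)), i.e. raised to the 4 power.
With the ratio pinned down, the budget gives x_1* = M/(p_1 + p_2·(x_2/x_1)) and x_2* = (x_2/x_1)·x_1*.
Numerically x_2/x_1 = 9.302578, so x_1* = 31/(48.9 + 7·9.302578) = 0.2719.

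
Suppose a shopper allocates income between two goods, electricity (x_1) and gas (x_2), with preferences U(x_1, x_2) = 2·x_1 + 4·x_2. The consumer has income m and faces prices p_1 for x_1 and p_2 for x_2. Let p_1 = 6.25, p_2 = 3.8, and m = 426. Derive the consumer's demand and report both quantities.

Perfect substitutes: compare marginal utility per dollar. 2/p_1 vs 4/p_2 → 0.32 vs 1.0526.
x_2 gives more utility per dollar, so spend all income on x_2: x_2* = m/p_2, x_1* = 0.
Numerically: x_1* = 0, x_2* = 112.1053.

x_1* = 0, x_2* = 112.1053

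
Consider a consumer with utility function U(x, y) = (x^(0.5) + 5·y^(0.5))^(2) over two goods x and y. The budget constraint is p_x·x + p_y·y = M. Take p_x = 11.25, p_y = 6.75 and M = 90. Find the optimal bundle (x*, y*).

x* = 0.1875, y* = 13.0208

From the CES first-order condition, (1/5)·(y/x)^(0.5) = p_x/p_y.
Hence y/x = (5·p_x/p_y)^(1/(0.5)), i.e. raised to the 2 power.
With the ratio pinned down, the budget gives x* = M/(p_x + p_y·(y/x)) and y* = (y/x)·x*.
Numerically y/x = 69.444444, so x* = 90/(11.25 + 6.75·69.444444) = 0.1875 and y* = 69.444444·0.1875 = 13.0208.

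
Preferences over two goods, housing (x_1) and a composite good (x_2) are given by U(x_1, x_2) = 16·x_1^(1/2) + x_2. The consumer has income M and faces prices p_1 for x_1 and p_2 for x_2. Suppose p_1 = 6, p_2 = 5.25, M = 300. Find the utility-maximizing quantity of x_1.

x_1* = 49

Plugging in: x_1* = (8·5.25/6)² = 49.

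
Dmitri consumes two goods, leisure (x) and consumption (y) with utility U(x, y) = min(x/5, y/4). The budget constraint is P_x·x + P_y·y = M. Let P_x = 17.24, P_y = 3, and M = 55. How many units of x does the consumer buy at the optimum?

With perfect complements, no substitution: consume in ratio x:y = 5:4.
Budget: P_x·x + P_y·(4/5)·x = M, so (5·P_x + 4·P_y)·x = 5·M.
Demand: x*(P_x,P_y,M) = 5·M/(5·P_x + 4·P_y), y* = 4·M/(5·P_x + 4·P_y).
Here 5·17.24 + 4·3 = 98.2, giving x* = 2.8004.

x* = 2.8004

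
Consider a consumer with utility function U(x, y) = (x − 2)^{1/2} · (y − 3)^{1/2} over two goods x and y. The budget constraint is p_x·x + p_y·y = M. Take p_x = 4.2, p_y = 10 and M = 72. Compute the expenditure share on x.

Discretionary income = 72 − 2·4.2 − 3·10 = 33.6; x* = 2 + 0.5·33.6/4.2 = 6; y* = 3 + 0.5·33.6/10 = 4.68.
Expenditure on x: 4.2·6 = 25.2; share = 0.35.

share on x = 0.35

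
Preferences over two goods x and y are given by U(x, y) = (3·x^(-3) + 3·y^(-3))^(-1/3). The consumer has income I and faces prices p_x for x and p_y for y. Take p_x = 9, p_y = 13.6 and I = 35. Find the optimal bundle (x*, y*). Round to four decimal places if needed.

x* = 1.6458, y* = 1.4844

Substitute y = (y/x)·x into the budget: x* = I/(p_x + p_y·(y/x)).
Numerically y/x = 0.901936, so x* = 35/(9 + 13.6·0.901936) = 1.6458 and y* = 0.901936·1.6458 = 1.4844.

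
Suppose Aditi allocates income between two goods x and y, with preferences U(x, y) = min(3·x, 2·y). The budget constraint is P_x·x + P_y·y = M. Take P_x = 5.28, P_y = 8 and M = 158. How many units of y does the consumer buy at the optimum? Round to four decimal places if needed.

y* = 13.7153

Leontief preferences: the optimum is at the kink where x/2 = y/3, i.e. y = (3/2)·x.
Budget: P_x·x + P_y·(3/2)·x = M, so (2·P_x + 3·P_y)·x = 2·M.
Demand: x*(P_x,P_y,M) = 2·M/(2·P_x + 3·P_y), y* = 3·M/(2·P_x + 3·P_y).
Here 2·5.28 + 3·8 = 34.56, giving y* = 13.7153.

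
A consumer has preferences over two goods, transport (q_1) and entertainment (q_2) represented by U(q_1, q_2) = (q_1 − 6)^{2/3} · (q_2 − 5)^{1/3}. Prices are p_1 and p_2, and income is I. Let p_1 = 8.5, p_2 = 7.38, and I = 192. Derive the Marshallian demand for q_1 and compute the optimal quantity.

Substituting into the budget: q_1* = 6 + 2/3·(I − 6·p_1 − 5·p_2)/p_1, and q_2* = 5 + 1/3·(…)/p_2.
Discretionary income = 192 − 6·8.5 − 5·7.38 = 104.1; q_1* = 6 + 2/3·104.1/8.5 = 14.1647.

q_1* = 14.1647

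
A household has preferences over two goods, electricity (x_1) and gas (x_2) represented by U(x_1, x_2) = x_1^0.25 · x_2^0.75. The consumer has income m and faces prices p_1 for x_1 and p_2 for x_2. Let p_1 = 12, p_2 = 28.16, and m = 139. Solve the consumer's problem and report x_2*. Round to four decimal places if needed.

x_2* = 3.7021

The MRS is (1/3)·x_2/x_1. Set MRS = p_1/p_2.
So 0.25·p_2·x_2 = 0.75·p_1·x_1; combined with the budget, a share 0.25 of income goes to x_1.
Demand: x_1*(p_1,p_2,m) = 0.25·m/p_1 and x_2* = 0.75·m/p_2.
At p_1=12, p_2=28.16, m=139: x_2* = 0.75·139/28.16 = 3.7021.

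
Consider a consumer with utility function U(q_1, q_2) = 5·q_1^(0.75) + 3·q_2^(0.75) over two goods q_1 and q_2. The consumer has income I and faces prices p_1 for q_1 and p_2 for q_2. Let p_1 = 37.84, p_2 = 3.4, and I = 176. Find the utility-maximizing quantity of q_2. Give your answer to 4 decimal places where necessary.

q_2* = 51.4766

MRS = MU_q_1/MU_q_2 = (5/3)·(q_2/q_1)^(0.25). Set equal to p_1/p_2.
Solve for the ratio: q_2/q_1 = [(3/5)·p_1/p_2]^(4).
With the ratio pinned down, the budget gives q_1* = I/(p_1 + p_2·(q_2/q_1)) and q_2* = (q_2/q_1)·q_1*.
Numerically q_2/q_1 = 1988.354627, so q_1* = 176/(37.84 + 3.4·1988.354627) = 0.0259 and q_2* = 1988.354627·0.0259 = 51.4766.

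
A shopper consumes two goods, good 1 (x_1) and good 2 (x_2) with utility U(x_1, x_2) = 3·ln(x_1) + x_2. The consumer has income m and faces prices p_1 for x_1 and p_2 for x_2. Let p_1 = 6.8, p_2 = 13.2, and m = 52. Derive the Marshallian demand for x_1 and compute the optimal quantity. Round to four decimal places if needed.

MU_x_1 = 3/x_1, MU_x_2 = 1. Tangency: 3/x_1 = p_1/p_2.
So x_1*(p_1,p_2) = 3·p_2/p_1, independent of income; and x_2* = (m − 3·p_2)/p_2.
At the given prices: x_1* = 3·13.2/6.8 = 5.8235.

x_1* = 5.8235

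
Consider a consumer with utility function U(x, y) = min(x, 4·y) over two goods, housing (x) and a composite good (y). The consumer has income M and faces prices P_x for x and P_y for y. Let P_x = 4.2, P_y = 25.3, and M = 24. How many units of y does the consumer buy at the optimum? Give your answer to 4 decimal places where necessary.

y* = 0.5701

With perfect complements, no substitution: consume in ratio x:y = 4:1.
Budget: P_x·x + P_y·(1/4)·x = M, so (4·P_x + P_y)·x = 4·M.
Demand: x*(P_x,P_y,M) = 4·M/(4·P_x + P_y), y* = M/(4·P_x + P_y).
Here 4·4.2 + 25.3 = 42.1, giving y* = 0.5701.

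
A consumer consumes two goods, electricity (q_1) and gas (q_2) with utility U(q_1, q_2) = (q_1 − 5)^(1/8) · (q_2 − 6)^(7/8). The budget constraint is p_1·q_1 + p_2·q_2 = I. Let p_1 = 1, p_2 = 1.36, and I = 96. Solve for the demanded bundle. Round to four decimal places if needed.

q_1* = 15.355, q_2* = 59.2978

This is Cobb-Douglas in (q_1−5, q_2−6): tangency gives 0.125·p_2·(q_2−6) = 0.875·p_1·(q_1−5).
Substituting into the budget: q_1* = 5 + 0.125·(I − 5·p_1 − 6·p_2)/p_1, and q_2* = 6 + 0.875·(…)/p_2.
Discretionary income = 96 − 5·1 − 6·1.36 = 82.84; q_1* = 5 + 0.125·82.84/1 = 15.355; q_2* = 6 + 0.875·82.84/1.36 = 59.2978.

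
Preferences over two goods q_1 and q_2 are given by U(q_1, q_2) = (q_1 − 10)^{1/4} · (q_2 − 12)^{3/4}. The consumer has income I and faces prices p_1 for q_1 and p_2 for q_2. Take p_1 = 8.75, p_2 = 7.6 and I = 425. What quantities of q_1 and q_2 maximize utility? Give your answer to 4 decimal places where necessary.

This is Cobb-Douglas in (q_1−10, q_2−12): tangency gives 0.25·p_2·(q_2−12) = 0.75·p_1·(q_1−10).
After buying the subsistence bundle (10, 12), a share 0.25 of the remaining income goes to q_1: q_1* = 10 + 0.25·(I − 10p_1 − 12p_2)/p_1.
Discretionary income = 425 − 10·8.75 − 12·7.6 = 246.3; q_1* = 10 + 0.25·246.3/8.75 = 17.0371; q_2* = 12 + 0.75·246.3/7.6 = 36.3059.

q_1* = 17.0371, q_2* = 36.3059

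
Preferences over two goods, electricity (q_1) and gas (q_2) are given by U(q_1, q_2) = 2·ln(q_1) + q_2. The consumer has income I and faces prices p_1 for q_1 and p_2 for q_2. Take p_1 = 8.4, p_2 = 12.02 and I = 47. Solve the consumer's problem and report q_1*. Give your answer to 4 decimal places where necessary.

MU_q_1 = 2/q_1, MU_q_2 = 1. Tangency: 2/q_1 = p_1/p_2.
So q_1*(p_1,p_2) = 2·p_2/p_1, independent of income; and q_2* = (I − 2·p_2)/p_2.
At the given prices: q_1* = 2·12.02/8.4 = 2.8619.

q_1* = 2.8619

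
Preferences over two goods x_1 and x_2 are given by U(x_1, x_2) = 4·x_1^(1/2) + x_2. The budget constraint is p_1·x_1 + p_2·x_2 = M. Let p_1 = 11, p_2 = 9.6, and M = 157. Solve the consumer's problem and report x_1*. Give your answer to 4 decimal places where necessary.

x_1* = 3.0466

Set MRS = p_1/p_2: 2·x_1^(−1/2) = p_1/p_2.
Thus x_1* = (2·p_2/p_1)² — independent of M — with the rest of income spent on x_2.
Plugging in: x_1* = (2·9.6/11)² = 3.0466.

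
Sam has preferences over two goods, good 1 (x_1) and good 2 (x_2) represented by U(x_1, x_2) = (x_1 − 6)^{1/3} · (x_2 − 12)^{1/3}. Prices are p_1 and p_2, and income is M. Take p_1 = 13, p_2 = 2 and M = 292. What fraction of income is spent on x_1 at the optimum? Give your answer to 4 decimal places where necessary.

share on x_1 = 0.5925

This is Cobb-Douglas in (x_1−6, x_2−12): tangency gives 1/3·p_2·(x_2−12) = 1/3·p_1·(x_1−6).
After buying the subsistence bundle (6, 12), a share 0.5 of the remaining income goes to x_1: x_1* = 6 + 0.5·(M − 6p_1 − 12p_2)/p_1.
Discretionary income = 292 − 6·13 − 12·2 = 190; x_1* = 6 + 0.5·190/13 = 13.3077; x_2* = 12 + 0.5·190/2 = 59.5.
Expenditure on x_1: 13·13.3077 = 173; share = 0.5925.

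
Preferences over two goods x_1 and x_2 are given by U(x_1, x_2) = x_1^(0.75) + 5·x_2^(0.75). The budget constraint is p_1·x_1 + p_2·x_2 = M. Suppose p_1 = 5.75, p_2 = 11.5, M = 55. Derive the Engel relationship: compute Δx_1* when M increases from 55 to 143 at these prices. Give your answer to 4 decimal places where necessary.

From the CES first-order condition, (1/5)·(x_2/x_1)^(0.25) = p_1/p_2.
Solve for the ratio: x_2/x_1 = [5·p_1/p_2]^(4).
With the ratio pinned down, the budget gives x_1* = M/(p_1 + p_2·(x_2/x_1)) and x_2* = (x_2/x_1)·x_1*.
Numerically x_2/x_1 = 39.0625, so x_1* = 55/(5.75 + 11.5·39.0625) = 0.1209.
At M' = 143: x_1* = 0.3143. Change: 0.3143 − 0.1209 = 0.1934.

Δx_1* = 0.1934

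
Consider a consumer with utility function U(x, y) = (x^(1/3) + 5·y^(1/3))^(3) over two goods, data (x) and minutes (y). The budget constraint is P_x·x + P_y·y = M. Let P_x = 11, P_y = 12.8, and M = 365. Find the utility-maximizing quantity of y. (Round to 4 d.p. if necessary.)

MRS = MU_x/MU_y = (1/5)·(y/x)^(2/3). Set equal to P_x/P_y.
Hence y/x = (5·P_x/P_y)^(1/(2/3)), i.e. raised to the 1.5 power.
Substitute y = (y/x)·x into the budget: x* = M/(P_x + P_y·(y/x)).
Numerically y/x = 8.906951, so x* = 365/(11 + 12.8·8.906951) = 2.9198 and y* = 8.906951·2.9198 = 26.0064.

y* = 26.0064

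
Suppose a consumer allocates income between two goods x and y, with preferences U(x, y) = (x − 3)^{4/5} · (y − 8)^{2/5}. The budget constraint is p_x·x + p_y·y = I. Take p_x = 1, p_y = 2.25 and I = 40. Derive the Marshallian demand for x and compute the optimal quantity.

x* = 15.6667

Let x' = x−3, y' = y−8. MRS = 2·y'/x' = p_x/p_y.
After buying the subsistence bundle (3, 8), a share 2/3 of the remaining income goes to x: x* = 3 + 2/3·(I − 3p_x − 8p_y)/p_x.
Discretionary income = 40 − 3·1 − 8·2.25 = 19; x* = 3 + 2/3·19/1 = 15.6667.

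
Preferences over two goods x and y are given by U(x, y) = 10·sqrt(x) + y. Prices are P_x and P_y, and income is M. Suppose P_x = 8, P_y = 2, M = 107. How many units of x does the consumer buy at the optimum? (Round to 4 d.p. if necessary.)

MU_x = 5/√x, MU_y = 1. Tangency: 5/√x = P_x/P_y.
Solve: √x = 5·P_y/P_x, so x*(P_x,P_y) = (5·P_y/P_x)², and y* = (M − P_x·x*)/P_y.
Plugging in: x* = (5·2/8)² = 1.5625.

x* = 1.5625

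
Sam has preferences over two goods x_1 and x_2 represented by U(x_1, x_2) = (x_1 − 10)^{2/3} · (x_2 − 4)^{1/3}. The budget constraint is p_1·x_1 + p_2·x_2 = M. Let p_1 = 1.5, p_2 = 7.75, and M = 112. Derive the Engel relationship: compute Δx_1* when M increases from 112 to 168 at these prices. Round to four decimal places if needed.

Δx_1* = 24.8889

After buying the subsistence bundle (10, 4), a share 2/3 of the remaining income goes to x_1: x_1* = 10 + 2/3·(M − 10p_1 − 4p_2)/p_1.
Discretionary income = 112 − 10·1.5 − 4·7.75 = 66; x_1* = 10 + 2/3·66/1.5 = 39.3333.
At M' = 168: x_1* = 64.2222. Change: 64.2222 − 39.3333 = 24.8889.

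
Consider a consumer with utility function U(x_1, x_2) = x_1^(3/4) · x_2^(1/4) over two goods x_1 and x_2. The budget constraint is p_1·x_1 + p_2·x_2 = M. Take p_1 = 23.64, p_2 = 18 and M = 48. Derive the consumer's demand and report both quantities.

x_1* = 1.5228, x_2* = 0.6667

The MRS is 3·x_2/x_1. Set MRS = p_1/p_2.
Rearranging, p_2·x_2 = (1/3)·p_1·x_1. Substituting into the budget gives p_1·x_1·(1 + (1/3)) = M.
Demand: x_1*(p_1,p_2,M) = 0.75·M/p_1 and x_2* = 0.25·M/p_2.
At p_1=23.64, p_2=18, M=48: x_1* = 0.75·48/23.64 = 1.5228, x_2* = 0.6667.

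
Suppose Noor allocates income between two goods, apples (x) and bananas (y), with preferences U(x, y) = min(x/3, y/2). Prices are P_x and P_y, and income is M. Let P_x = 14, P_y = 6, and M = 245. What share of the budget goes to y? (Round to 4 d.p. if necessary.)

Demand: x*(P_x,P_y,M) = 3·M/(3·P_x + 2·P_y), y* = 2·M/(3·P_x + 2·P_y).
Here 3·14 + 2·6 = 54, giving x* = 13.6111 and y* = 9.0741.
Expenditure on y: 6·9.0741 = 54.4444; share = 0.2222.

share on y = 0.2222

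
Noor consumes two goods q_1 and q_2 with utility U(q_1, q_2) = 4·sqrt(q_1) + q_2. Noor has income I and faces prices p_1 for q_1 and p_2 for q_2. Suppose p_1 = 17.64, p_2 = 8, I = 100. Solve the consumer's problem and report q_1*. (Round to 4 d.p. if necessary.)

q_1* = 0.8227

Set MRS = p_1/p_2: 2·q_1^(−1/2) = p_1/p_2.
Solve: √q_1 = 2·p_2/p_1, so q_1*(p_1,p_2) = (2·p_2/p_1)², and q_2* = (I − p_1·q_1*)/p_2.
Plugging in: q_1* = (2·8/17.64)² = 0.8227.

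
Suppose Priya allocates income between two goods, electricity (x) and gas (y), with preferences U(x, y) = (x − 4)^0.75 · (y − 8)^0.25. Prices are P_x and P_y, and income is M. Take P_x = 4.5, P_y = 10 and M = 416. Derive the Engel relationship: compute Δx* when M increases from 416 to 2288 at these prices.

Δx* = 312

This is Cobb-Douglas in (x−4, y−8): tangency gives 0.75·P_y·(y−8) = 0.25·P_x·(x−4).
Substituting into the budget: x* = 4 + 0.75·(M − 4·P_x − 8·P_y)/P_x, and y* = 8 + 0.25·(…)/P_y.
Discretionary income = 416 − 4·4.5 − 8·10 = 318; x* = 4 + 0.75·318/4.5 = 57.
At M' = 2288: x* = 369. Change: 369 − 57 = 312.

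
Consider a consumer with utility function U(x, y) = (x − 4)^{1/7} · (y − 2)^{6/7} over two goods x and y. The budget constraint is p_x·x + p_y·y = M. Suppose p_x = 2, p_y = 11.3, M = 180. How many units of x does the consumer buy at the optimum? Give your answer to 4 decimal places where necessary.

This is Cobb-Douglas in (x−4, y−2): tangency gives 1/7·p_y·(y−2) = 6/7·p_x·(x−4).
Substituting into the budget: x* = 4 + 1/7·(M − 4·p_x − 2·p_y)/p_x, and y* = 2 + 6/7·(…)/p_y.
Discretionary income = 180 − 4·2 − 2·11.3 = 149.4; x* = 4 + 1/7·149.4/2 = 14.6714.

x* = 14.6714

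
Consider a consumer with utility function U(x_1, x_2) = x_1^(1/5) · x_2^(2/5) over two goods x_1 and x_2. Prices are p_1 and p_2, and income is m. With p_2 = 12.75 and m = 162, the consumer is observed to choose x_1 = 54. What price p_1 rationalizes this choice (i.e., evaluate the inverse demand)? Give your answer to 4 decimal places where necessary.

The MRS is (1/2)·x_2/x_1. Set MRS = p_1/p_2.
So 0.2·p_2·x_2 = 0.4·p_1·x_1; combined with the budget, a share 1/3 of income goes to x_1.
Demand: x_1*(p_1,p_2,m) = 1/3·m/p_1 and x_2* = 2/3·m/p_2.
Set x_1* = 54 in the demand function and solve for p_1: p_1 = 1.

p_1 = 1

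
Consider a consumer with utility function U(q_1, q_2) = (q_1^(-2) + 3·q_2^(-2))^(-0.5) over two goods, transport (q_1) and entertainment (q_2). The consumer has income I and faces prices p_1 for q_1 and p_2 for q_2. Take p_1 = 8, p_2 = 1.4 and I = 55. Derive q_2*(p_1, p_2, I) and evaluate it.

q_2* = 12.2151

From the CES first-order condition, (1/3)·(q_2/q_1)^(3) = p_1/p_2.
Solve for the ratio: q_2/q_1 = [3·p_1/p_2]^(1/3).
Substitute q_2 = (q_2/q_1)·q_1 into the budget: q_1* = I/(p_1 + p_2·(q_2/q_1)).
Numerically q_2/q_1 = 2.578464, so q_1* = 55/(8 + 1.4·2.578464) = 4.7374 and q_2* = 2.578464·4.7374 = 12.2151.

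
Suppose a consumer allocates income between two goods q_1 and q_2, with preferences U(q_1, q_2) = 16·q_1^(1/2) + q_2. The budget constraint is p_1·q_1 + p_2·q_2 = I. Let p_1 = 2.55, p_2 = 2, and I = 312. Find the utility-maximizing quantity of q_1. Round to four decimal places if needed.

q_1* = 39.3695

Utility is quasi-linear in q_2; the FOC for q_1 is 8/√q_1 = p_1/p_2.
Solve: √q_1 = 8·p_2/p_1, so q_1*(p_1,p_2) = (8·p_2/p_1)², and q_2* = (I − p_1·q_1*)/p_2.
Plugging in: q_1* = (8·2/2.55)² = 39.3695.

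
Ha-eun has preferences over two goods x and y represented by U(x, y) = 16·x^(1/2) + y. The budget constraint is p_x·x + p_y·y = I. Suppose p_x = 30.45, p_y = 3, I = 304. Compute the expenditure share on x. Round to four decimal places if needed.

share on x = 0.0622

Set MRS = p_x/p_y: 8·x^(−1/2) = p_x/p_y.
Thus x* = (8·p_y/p_x)² — independent of I — with the rest of income spent on y.
Plugging in: x* = (8·3/30.45)² = 0.6212, y* = 95.0279.
Expenditure on x: 30.45·0.6212 = 18.9163; share = 0.0622.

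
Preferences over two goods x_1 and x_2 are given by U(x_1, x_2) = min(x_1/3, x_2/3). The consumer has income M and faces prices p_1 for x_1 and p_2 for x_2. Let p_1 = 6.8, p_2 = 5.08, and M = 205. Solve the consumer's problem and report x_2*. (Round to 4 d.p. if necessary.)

x_2* = 17.2559

Demand: x_1*(p_1,p_2,M) = 3·M/(3·p_1 + 3·p_2), x_2* = 3·M/(3·p_1 + 3·p_2).
Here 3·6.8 + 3·5.08 = 35.64, giving x_2* = 17.2559.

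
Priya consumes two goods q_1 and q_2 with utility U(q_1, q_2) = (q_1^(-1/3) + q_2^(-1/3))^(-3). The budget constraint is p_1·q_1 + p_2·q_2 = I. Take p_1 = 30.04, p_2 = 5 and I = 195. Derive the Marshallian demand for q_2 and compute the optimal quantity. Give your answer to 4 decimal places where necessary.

MU_q_1 ∝ q_1^(-4/3), MU_q_2 ∝ q_2^(-4/3), so MRS = (q_2/q_1)^(4/3) = p_1/p_2.
Solve for the ratio: q_2/q_1 = [p_1/p_2]^(0.75).
Substitute q_2 = (q_2/q_1)·q_1 into the budget: q_1* = I/(p_1 + p_2·(q_2/q_1)).
Numerically q_2/q_1 = 3.837492, so q_1* = 195/(30.04 + 5·3.837492) = 3.9612 and q_2* = 3.837492·3.9612 = 15.2011.

q_2* = 15.2011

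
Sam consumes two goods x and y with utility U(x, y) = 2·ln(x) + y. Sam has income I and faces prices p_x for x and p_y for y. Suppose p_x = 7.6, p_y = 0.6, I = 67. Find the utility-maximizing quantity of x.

x* = 0.1579

MU_x = 2/x, MU_y = 1. Tangency: 2/x = p_x/p_y.
So x*(p_x,p_y) = 2·p_y/p_x, independent of income; and y* = (I − 2·p_y)/p_y.
At the given prices: x* = 2·0.6/7.6 = 0.1579.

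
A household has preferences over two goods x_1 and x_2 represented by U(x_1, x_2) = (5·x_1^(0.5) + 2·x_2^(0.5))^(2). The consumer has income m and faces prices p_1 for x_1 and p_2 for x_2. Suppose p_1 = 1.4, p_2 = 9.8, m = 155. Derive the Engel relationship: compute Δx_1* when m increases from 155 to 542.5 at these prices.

Δx_1* = 270.6006

MRS = MU_x_1/MU_x_2 = (5/2)·(x_2/x_1)^(0.5). Set equal to p_1/p_2.
Solve for the ratio: x_2/x_1 = [(2/5)·p_1/p_2]^(2).
With the ratio pinned down, the budget gives x_1* = m/(p_1 + p_2·(x_2/x_1)) and x_2* = (x_2/x_1)·x_1*.
Numerically x_2/x_1 = 0.003265, so x_1* = 155/(1.4 + 9.8·0.003265) = 108.2402.
At m' = 542.5: x_1* = 378.8408. Change: 378.8408 − 108.2402 = 270.6006.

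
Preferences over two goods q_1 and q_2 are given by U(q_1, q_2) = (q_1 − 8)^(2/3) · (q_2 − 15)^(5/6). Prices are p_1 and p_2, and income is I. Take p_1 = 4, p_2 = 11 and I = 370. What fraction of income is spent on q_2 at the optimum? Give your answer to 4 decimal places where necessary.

share on q_2 = 0.7057

Let q_1' = q_1−8, q_2' = q_2−15. MRS = (4/5)·q_2'/q_1' = p_1/p_2.
Substituting into the budget: q_1* = 8 + 4/9·(I − 8·p_1 − 15·p_2)/p_1, and q_2* = 15 + 5/9·(…)/p_2.
Discretionary income = 370 − 8·4 − 15·11 = 173; q_1* = 8 + 4/9·173/4 = 27.2222; q_2* = 15 + 5/9·173/11 = 23.7374.
Expenditure on q_2: 11·23.7374 = 261.1111; share = 0.7057.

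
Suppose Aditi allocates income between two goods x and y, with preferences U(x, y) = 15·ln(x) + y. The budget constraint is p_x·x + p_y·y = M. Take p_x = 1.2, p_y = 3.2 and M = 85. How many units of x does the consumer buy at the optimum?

x* = 40

MU_x = 15/x, MU_y = 1. Tangency: 15/x = p_x/p_y.
So x*(p_x,p_y) = 15·p_y/p_x, independent of income; and y* = (M − 15·p_y)/p_y.
At the given prices: x* = 15·3.2/1.2 = 40.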